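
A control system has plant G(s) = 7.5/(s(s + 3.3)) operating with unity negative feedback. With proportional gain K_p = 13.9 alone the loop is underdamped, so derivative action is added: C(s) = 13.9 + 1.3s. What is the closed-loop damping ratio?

ζ = 0.639

Forward path: (13.9 + 1.3s)·7.5/(s(s+3.3)). The closed-loop characteristic equation is s² + (3.3 + 7.5·1.3)s + 7.5·13.9 = 0.
That is s² + 13.05s + 104.2 = 0, so ω_n = 10.21 rad/s and ζ = 13.05/(2·10.21) = 0.6391.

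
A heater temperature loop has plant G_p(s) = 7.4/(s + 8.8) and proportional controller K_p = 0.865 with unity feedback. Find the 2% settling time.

T_s ≈ 0.263 s

Closed-loop transfer function: T(s) = K_p·G_p(s)/(1 + K_p·G_p(s)) = 6.401/(s + 8.8 + 6.401) = 6.401/(s + 15.2).
Time constant τ = 1/15.2 = 0.06579 s, so the 2% settling time is about 4τ = 0.263 s.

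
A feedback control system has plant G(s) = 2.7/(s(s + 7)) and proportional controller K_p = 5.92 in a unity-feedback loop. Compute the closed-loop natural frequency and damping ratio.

With unity feedback the closed-loop characteristic equation is s² + 7s + 5.92·2.7 = s² + 7s + 15.98 = 0.
So ω_n² = 15.98 ⇒ ω_n = 3.998 rad/s, and ζ = 7/(2ω_n) = 0.875.

ω_n = 4 rad/s, ζ = 0.875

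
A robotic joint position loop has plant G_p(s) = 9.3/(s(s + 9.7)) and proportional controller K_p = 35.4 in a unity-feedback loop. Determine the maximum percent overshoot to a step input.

Closed-loop characteristic equation: s² + 9.7s + 329.2 = 0, so ω_n = 18.14 rad/s and ζ = 9.7/(2·18.14) = 0.2673.
%OS = 100·exp(−πζ/√(1−ζ²)) = 100·exp(−π·0.2673/√0.9286) = 41.8%.

41.8%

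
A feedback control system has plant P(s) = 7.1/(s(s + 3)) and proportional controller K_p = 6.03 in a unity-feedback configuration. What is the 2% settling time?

T_s ≈ 2.67 s

Closed-loop characteristic equation: s² + 3s + 42.81 = 0, so ω_n = 6.543 rad/s and ζ = 3/(2·6.543) = 0.2292.
2% settling time T_s ≈ 4/(ζω_n) = 4/1.5 = 2.67 s.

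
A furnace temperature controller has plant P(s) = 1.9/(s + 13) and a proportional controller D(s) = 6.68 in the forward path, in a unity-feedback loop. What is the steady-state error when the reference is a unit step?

The loop is type 0. Static position error constant K_pos = D(0)·P(0) = 6.68·0.1462 = 0.9763.
Steady-state error to a unit step: e_ss = 1/(1+K_pos) = 1/1.976 = 0.506.

0.506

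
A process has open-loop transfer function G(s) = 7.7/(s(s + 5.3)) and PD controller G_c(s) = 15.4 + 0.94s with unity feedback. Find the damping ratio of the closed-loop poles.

Forward path: (15.4 + 0.94s)·7.7/(s(s+5.3)). The closed-loop characteristic equation is s² + (5.3 + 7.7·0.94)s + 7.7·15.4 = 0.
That is s² + 12.54s + 118.6 = 0, so ω_n = 10.89 rad/s and ζ = 12.54/(2·10.89) = 0.5757.

ζ = 0.576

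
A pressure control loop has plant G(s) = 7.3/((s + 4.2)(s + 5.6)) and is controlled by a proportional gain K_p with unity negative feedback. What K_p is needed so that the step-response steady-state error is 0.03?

K_p = 104

For a type-0 loop with proportional control, e_ss = 1/(1 + K_p·G(0)).
G(0) = 0.3104. Require 1/(1 + K_p·0.3104) = 0.03, so 1 + 0.3104·K_p = 33.33.
K_p = (33.33 − 1)/0.3104 = 104.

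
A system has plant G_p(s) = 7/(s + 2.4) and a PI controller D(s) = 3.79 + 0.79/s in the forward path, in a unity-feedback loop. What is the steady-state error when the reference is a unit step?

The open loop D(s)G_p(s) has a pole at the origin (type 1), so the static position error constant is infinite and e_ss = 1/(1+∞) = 0.

0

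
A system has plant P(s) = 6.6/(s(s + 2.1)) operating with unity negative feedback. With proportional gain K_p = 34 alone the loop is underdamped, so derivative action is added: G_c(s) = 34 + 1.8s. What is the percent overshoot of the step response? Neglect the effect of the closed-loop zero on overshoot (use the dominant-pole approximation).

Forward path: (34 + 1.8s)·6.6/(s(s+2.1)). The closed-loop characteristic equation is s² + (2.1 + 6.6·1.8)s + 6.6·34 = 0.
That is s² + 13.98s + 224.4 = 0, so ω_n = 14.98 rad/s and ζ = 13.98/(2·14.98) = 0.4666.
%OS = 100·exp(−πζ/√(1−ζ²)) = 19.1%.

19.1%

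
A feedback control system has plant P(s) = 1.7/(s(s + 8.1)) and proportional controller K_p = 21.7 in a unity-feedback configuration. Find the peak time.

From 1 + K_pP(s) = 0: s² + 8.1s + 36.89 = 0 ⇒ ω_n = 6.074, ζ = 0.6668.
Damped frequency ω_d = ω_n√(1−ζ²) = 4.526 rad/s, so peak time T_p = π/ω_d = 0.694 s.

T_p = 0.694 s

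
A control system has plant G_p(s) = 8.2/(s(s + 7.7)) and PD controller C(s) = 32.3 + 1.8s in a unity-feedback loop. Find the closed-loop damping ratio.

Forward path: (32.3 + 1.8s)·8.2/(s(s+7.7)). The closed-loop characteristic equation is s² + (7.7 + 8.2·1.8)s + 8.2·32.3 = 0.
That is s² + 22.46s + 264.9 = 0, so ω_n = 16.27 rad/s and ζ = 22.46/(2·16.27) = 0.69.

ζ = 0.69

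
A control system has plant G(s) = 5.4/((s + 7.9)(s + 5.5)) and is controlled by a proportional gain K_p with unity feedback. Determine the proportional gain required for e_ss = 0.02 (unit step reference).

Steady-state error for a unit step on this type-0 loop is 1/(1 + K_p·G(0)).
G(0) = 0.1243. Require 1/(1 + K_p·0.1243) = 0.02, so 1 + 0.1243·K_p = 50.
K_p = (50 − 1)/0.1243 = 394.

K_p = 394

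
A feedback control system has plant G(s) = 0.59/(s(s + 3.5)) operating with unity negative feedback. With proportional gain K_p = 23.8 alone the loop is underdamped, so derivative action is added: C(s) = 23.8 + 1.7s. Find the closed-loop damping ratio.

ζ = 0.601

Forward path: (23.8 + 1.7s)·0.59/(s(s+3.5)). The closed-loop characteristic equation is s² + (3.5 + 0.59·1.7)s + 0.59·23.8 = 0.
That is s² + 4.503s + 14.04 = 0, so ω_n = 3.747 rad/s and ζ = 4.503/(2·3.747) = 0.6008.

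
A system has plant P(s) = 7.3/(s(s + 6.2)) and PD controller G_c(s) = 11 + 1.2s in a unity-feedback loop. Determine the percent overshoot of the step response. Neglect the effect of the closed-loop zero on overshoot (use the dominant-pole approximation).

0.855%

Forward path: (11 + 1.2s)·7.3/(s(s+6.2)). The closed-loop characteristic equation is s² + (6.2 + 7.3·1.2)s + 7.3·11 = 0.
That is s² + 14.96s + 80.3 = 0, so ω_n = 8.961 rad/s and ζ = 14.96/(2·8.961) = 0.8347.
%OS = 100·exp(−πζ/√(1−ζ²)) = 0.855%.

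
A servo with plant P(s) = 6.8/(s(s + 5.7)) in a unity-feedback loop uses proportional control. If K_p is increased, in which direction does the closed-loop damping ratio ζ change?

ζ = 5.7/(2√(6.8K_p)); increasing K_p raises the denominator, so ζ falls.

decrease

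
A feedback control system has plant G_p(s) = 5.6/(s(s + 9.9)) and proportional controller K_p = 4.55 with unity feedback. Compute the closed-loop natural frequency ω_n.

1 + K_p·G_p(s) = 0 gives s² + 9.9s + 25.48 = 0.
So ω_n² = 25.48 ⇒ ω_n = 5.048 rad/s, and ζ = 9.9/(2ω_n) = 0.981.

ω_n = 5.05 rad/s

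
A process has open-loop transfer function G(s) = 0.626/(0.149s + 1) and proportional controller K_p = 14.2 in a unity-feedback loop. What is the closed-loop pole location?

Closed loop: T(s) = K_p·G/(1+K_p·G) = 8.889/(0.149s + 1 + 8.889), with pole at s = −(1 + 8.889)/0.149 = −66.37.

s = -66.37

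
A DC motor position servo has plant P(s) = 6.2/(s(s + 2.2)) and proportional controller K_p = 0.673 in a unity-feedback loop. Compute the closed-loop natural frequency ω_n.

ω_n = 2.04 rad/s

With unity feedback the closed-loop characteristic equation is s² + 2.2s + 0.673·6.2 = s² + 2.2s + 4.173 = 0.
So ω_n² = 4.173 ⇒ ω_n = 2.043 rad/s, and ζ = 2.2/(2ω_n) = 0.539.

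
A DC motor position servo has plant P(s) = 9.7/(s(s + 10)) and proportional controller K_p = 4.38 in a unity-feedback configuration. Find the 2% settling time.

Closed-loop characteristic equation: s² + 10s + 42.49 = 0, so ω_n = 6.518 rad/s and ζ = 10/(2·6.518) = 0.7671.
2% settling time T_s ≈ 4/(ζω_n) = 4/5 = 0.8 s.

T_s ≈ 0.8 s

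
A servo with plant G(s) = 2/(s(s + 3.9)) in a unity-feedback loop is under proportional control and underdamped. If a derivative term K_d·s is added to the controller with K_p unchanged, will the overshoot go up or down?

The derivative term adds K·K_d to the s-coefficient of the characteristic equation, raising 2ζω_n while ω_n is unchanged; ζ increases, so overshoot decreases.

decrease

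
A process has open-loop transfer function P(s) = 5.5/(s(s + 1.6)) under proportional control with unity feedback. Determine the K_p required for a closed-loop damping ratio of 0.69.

Closed-loop characteristic equation: s² + 1.6s + K_p·5.5 = 0.
So ω_n = √(5.5K_p) and 2ζω_n = 1.6, giving ζ = 1.6/(2√(5.5K_p)).
Setting ζ = 0.69: √(5.5K_p) = 1.6/(2·0.69) = 1.159, so K_p = 1.344/5.5 = 0.244.

K_p = 0.244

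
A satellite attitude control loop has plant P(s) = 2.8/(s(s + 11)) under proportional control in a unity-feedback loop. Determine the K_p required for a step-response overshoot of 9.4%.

From %OS = 100·exp(−πζ/√(1−ζ²)) = 9.4%, ζ = −ln(0.094)/√(π²+ln²(0.094)) = 0.6013.
Characteristic equation s² + 11s + 2.8K_p = 0 gives ζ = 11/(2√(2.8K_p)).
Setting ζ = 0.6013: √(2.8K_p) = 11/(2·0.6013) = 9.146, so K_p = 83.65/2.8 = 29.9.

K_p = 29.9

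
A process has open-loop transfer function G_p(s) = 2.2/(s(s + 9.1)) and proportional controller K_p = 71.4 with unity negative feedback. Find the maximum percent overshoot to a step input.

From 1 + K_pG_p(s) = 0: s² + 9.1s + 157.1 = 0 ⇒ ω_n = 12.53, ζ = 0.363.
%OS = 100·exp(−πζ/√(1−ζ²)) = 100·exp(−π·0.363/√0.8682) = 29.4%.

29.4%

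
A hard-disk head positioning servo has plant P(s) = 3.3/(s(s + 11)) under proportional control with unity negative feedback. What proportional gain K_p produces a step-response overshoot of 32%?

K_p = 78.9

From %OS = 100·exp(−πζ/√(1−ζ²)) = 32%, ζ = −ln(0.32)/√(π²+ln²(0.32)) = 0.341.
Characteristic equation s² + 11s + 3.3K_p = 0 gives ζ = 11/(2√(3.3K_p)).
Setting ζ = 0.341: √(3.3K_p) = 11/(2·0.341) = 16.13, so K_p = 260.2/3.3 = 78.9.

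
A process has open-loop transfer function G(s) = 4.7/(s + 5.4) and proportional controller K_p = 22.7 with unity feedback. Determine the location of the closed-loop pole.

Closed-loop transfer function: T(s) = K_p·G(s)/(1 + K_p·G(s)) = 106.7/(s + 5.4 + 106.7) = 106.7/(s + 112.1).
The closed-loop pole is at s = −112.1.

s = -112.1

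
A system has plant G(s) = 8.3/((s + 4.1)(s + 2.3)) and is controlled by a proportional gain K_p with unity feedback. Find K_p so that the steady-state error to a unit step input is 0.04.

The loop is type 0, so e_ss(step) = 1/(1 + K_pos) with K_pos = K_p·G(0).
G(0) = 0.8802. Require 1/(1 + K_p·0.8802) = 0.04, so 1 + 0.8802·K_p = 25.
K_p = (25 − 1)/0.8802 = 27.3.

K_p = 27.3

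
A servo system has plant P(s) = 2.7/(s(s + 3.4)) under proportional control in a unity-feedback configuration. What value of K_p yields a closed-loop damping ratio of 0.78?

K_p = 1.76

Closed-loop characteristic equation: s² + 3.4s + K_p·2.7 = 0.
So ω_n = √(2.7K_p) and 2ζω_n = 3.4, giving ζ = 3.4/(2√(2.7K_p)).
Setting ζ = 0.78: √(2.7K_p) = 3.4/(2·0.78) = 2.179, so K_p = 4.75/2.7 = 1.76.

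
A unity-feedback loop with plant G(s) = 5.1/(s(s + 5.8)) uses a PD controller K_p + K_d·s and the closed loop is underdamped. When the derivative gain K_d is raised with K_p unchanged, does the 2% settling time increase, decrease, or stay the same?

decrease

Characteristic equation s² + (5.8 + 5.1K_d)s + 5.1K_p = 0: raising K_d increases ζω_n = (5.8+5.1K_d)/2 while the loop stays underdamped, so T_s ≈ 4/(ζω_n) decreases.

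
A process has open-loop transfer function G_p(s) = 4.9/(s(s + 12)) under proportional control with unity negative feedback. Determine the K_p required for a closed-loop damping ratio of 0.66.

K_p = 16.9

Closed-loop characteristic equation: s² + 12s + K_p·4.9 = 0.
So ω_n = √(4.9K_p) and 2ζω_n = 12, giving ζ = 12/(2√(4.9K_p)).
Setting ζ = 0.66: √(4.9K_p) = 12/(2·0.66) = 9.091, so K_p = 82.64/4.9 = 16.9.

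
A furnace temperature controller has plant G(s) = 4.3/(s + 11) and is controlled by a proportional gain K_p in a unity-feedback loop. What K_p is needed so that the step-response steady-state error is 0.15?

K_p = 14.5

For a type-0 loop with proportional control, e_ss = 1/(1 + K_p·G(0)).
G(0) = 0.3909. Require 1/(1 + K_p·0.3909) = 0.15, so 1 + 0.3909·K_p = 6.667.
K_p = (6.667 − 1)/0.3909 = 14.5.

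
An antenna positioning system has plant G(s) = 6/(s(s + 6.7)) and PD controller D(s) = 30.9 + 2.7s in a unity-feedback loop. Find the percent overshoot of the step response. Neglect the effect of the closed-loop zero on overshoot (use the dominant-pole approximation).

0.758%

Forward path: (30.9 + 2.7s)·6/(s(s+6.7)). The closed-loop characteristic equation is s² + (6.7 + 6·2.7)s + 6·30.9 = 0.
That is s² + 22.9s + 185.4 = 0, so ω_n = 13.62 rad/s and ζ = 22.9/(2·13.62) = 0.8409.
%OS = 100·exp(−πζ/√(1−ζ²)) = 0.758%.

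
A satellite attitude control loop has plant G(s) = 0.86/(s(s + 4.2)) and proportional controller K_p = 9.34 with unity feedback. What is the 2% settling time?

From 1 + K_pG(s) = 0: s² + 4.2s + 8.032 = 0 ⇒ ω_n = 2.834, ζ = 0.741.
2% settling time T_s ≈ 4/(ζω_n) = 4/2.1 = 1.9 s.

T_s ≈ 1.9 s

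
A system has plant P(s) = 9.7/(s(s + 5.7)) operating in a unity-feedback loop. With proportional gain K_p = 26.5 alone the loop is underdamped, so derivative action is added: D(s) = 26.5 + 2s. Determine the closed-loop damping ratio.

Forward path: (26.5 + 2s)·9.7/(s(s+5.7)). The closed-loop characteristic equation is s² + (5.7 + 9.7·2)s + 9.7·26.5 = 0.
That is s² + 25.1s + 257 = 0, so ω_n = 16.03 rad/s and ζ = 25.1/(2·16.03) = 0.7828.

ζ = 0.783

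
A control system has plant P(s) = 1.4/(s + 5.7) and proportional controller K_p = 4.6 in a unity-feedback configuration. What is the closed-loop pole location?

Closed-loop transfer function: T(s) = K_p·P(s)/(1 + K_p·P(s)) = 6.44/(s + 5.7 + 6.44) = 6.44/(s + 12.14).
The closed-loop pole is at s = −12.14.

s = -12.14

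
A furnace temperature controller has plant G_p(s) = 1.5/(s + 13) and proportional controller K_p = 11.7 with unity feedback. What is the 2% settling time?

Closed-loop transfer function: T(s) = K_p·G_p(s)/(1 + K_p·G_p(s)) = 17.55/(s + 13 + 17.55) = 17.55/(s + 30.55).
Time constant τ = 1/30.55 = 0.03273 s, so the 2% settling time is about 4τ = 0.131 s.

T_s ≈ 0.131 s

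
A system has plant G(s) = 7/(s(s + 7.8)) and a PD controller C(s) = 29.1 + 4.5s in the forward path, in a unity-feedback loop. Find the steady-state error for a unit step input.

0

The open loop C(s)G(s) has a pole at the origin (type 1), so the static position error constant is infinite and e_ss = 1/(1+∞) = 0.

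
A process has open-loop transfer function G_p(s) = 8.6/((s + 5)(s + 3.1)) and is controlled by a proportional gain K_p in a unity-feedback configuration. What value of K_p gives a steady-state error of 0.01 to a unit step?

For a type-0 loop with proportional control, e_ss = 1/(1 + K_p·G_p(0)).
G_p(0) = 0.5548. Require 1/(1 + K_p·0.5548) = 0.01, so 1 + 0.5548·K_p = 100.
K_p = (100 − 1)/0.5548 = 178.

K_p = 178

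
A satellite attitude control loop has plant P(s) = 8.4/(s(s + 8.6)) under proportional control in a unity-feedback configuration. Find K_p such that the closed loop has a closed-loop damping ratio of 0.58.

Closed-loop characteristic equation: s² + 8.6s + K_p·8.4 = 0.
So ω_n = √(8.4K_p) and 2ζω_n = 8.6, giving ζ = 8.6/(2√(8.4K_p)).
Setting ζ = 0.58: √(8.4K_p) = 8.6/(2·0.58) = 7.414, so K_p = 54.96/8.4 = 6.54.

K_p = 6.54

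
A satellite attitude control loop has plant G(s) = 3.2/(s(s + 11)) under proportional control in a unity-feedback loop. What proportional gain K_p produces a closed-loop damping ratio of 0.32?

K_p = 92.3

Closed-loop characteristic equation: s² + 11s + K_p·3.2 = 0.
So ω_n = √(3.2K_p) and 2ζω_n = 11, giving ζ = 11/(2√(3.2K_p)).
Setting ζ = 0.32: √(3.2K_p) = 11/(2·0.32) = 17.19, so K_p = 295.4/3.2 = 92.3.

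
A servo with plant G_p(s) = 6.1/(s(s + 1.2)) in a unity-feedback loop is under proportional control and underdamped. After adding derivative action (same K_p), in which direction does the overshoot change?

decrease

The derivative term adds K·K_d to the s-coefficient of the characteristic equation, raising 2ζω_n while ω_n is unchanged; ζ increases, so overshoot decreases.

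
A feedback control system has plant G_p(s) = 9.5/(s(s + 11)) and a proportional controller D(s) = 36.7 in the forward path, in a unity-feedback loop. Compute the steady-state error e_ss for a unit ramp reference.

The loop has one pole at the origin (type 1). Velocity error constant K_v = lim_{s→0} s·D(s)G_p(s) = 36.7·9.5/11 = 31.7.
Steady-state error to a unit ramp: e_ss = 1/K_v = 0.0316.

0.0316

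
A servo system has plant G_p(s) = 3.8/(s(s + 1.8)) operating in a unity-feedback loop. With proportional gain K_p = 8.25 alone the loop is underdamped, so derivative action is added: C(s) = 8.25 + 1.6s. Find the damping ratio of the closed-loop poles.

ζ = 0.704

Forward path: (8.25 + 1.6s)·3.8/(s(s+1.8)). The closed-loop characteristic equation is s² + (1.8 + 3.8·1.6)s + 3.8·8.25 = 0.
That is s² + 7.88s + 31.35 = 0, so ω_n = 5.599 rad/s and ζ = 7.88/(2·5.599) = 0.7037.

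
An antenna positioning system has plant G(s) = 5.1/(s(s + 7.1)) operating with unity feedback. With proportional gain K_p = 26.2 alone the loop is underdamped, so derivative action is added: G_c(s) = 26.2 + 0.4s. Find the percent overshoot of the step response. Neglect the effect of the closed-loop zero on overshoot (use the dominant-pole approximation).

25.9%

Forward path: (26.2 + 0.4s)·5.1/(s(s+7.1)). The closed-loop characteristic equation is s² + (7.1 + 5.1·0.4)s + 5.1·26.2 = 0.
That is s² + 9.14s + 133.6 = 0, so ω_n = 11.56 rad/s and ζ = 9.14/(2·11.56) = 0.3953.
%OS = 100·exp(−πζ/√(1−ζ²)) = 25.9%.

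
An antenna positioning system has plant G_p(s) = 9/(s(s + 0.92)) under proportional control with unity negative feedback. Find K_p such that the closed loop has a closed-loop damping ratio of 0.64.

Closed-loop characteristic equation: s² + 0.92s + K_p·9 = 0.
So ω_n = √(9K_p) and 2ζω_n = 0.92, giving ζ = 0.92/(2√(9K_p)).
Setting ζ = 0.64: √(9K_p) = 0.92/(2·0.64) = 0.7188, so K_p = 0.5166/9 = 0.0574.

K_p = 0.0574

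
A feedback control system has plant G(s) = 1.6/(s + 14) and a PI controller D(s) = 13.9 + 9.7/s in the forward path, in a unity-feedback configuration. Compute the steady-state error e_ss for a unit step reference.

The open loop D(s)G(s) has a pole at the origin (type 1), so the static position error constant is infinite and e_ss = 1/(1+∞) = 0.

0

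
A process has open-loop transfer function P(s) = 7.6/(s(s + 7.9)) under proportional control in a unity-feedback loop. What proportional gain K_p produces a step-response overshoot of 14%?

From %OS = 100·exp(−πζ/√(1−ζ²)) = 14%, ζ = −ln(0.14)/√(π²+ln²(0.14)) = 0.5305.
Characteristic equation s² + 7.9s + 7.6K_p = 0 gives ζ = 7.9/(2√(7.6K_p)).
Setting ζ = 0.5305: √(7.6K_p) = 7.9/(2·0.5305) = 7.446, so K_p = 55.44/7.6 = 7.29.

K_p = 7.29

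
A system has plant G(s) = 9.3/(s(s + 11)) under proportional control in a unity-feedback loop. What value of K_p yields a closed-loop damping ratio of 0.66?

K_p = 7.47

Closed-loop characteristic equation: s² + 11s + K_p·9.3 = 0.
So ω_n = √(9.3K_p) and 2ζω_n = 11, giving ζ = 11/(2√(9.3K_p)).
Setting ζ = 0.66: √(9.3K_p) = 11/(2·0.66) = 8.333, so K_p = 69.44/9.3 = 7.47.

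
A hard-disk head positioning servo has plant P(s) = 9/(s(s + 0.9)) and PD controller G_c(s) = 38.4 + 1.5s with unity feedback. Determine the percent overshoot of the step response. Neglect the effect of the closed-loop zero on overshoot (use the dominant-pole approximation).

26.7%

Forward path: (38.4 + 1.5s)·9/(s(s+0.9)). The closed-loop characteristic equation is s² + (0.9 + 9·1.5)s + 9·38.4 = 0.
That is s² + 14.4s + 345.6 = 0, so ω_n = 18.59 rad/s and ζ = 14.4/(2·18.59) = 0.3873.
%OS = 100·exp(−πζ/√(1−ζ²)) = 26.7%.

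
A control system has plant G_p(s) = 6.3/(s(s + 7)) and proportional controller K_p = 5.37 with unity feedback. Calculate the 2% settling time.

T_s ≈ 1.14 s

The closed-loop denominator s² + 7s + 33.83 gives ω_n = √33.83 = 5.816 and ζ = 7/(2ω_n) = 0.6017.
2% settling time T_s ≈ 4/(ζω_n) = 4/3.5 = 1.14 s.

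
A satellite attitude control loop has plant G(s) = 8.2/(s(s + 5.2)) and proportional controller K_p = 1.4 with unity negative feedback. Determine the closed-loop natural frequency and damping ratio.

With unity feedback the closed-loop characteristic equation is s² + 5.2s + 1.4·8.2 = s² + 5.2s + 11.48 = 0.
Matching s² + 2ζω_n s + ω_n²: ω_n = √11.48 = 3.388 rad/s and 2ζω_n = 5.2, so ζ = 5.2/(2·3.388) = 0.767.

ω_n = 3.39 rad/s, ζ = 0.767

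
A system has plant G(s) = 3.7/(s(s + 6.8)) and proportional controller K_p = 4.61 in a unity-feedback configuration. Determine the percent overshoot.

1.05%

Closed-loop characteristic equation: s² + 6.8s + 17.06 = 0, so ω_n = 4.13 rad/s and ζ = 6.8/(2·4.13) = 0.8232.
%OS = 100·exp(−πζ/√(1−ζ²)) = 100·exp(−π·0.8232/√0.3223) = 1.05%.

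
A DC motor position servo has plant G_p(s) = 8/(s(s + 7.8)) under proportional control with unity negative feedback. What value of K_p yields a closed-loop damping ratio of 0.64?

K_p = 4.64

Closed-loop characteristic equation: s² + 7.8s + K_p·8 = 0.
So ω_n = √(8K_p) and 2ζω_n = 7.8, giving ζ = 7.8/(2√(8K_p)).
Setting ζ = 0.64: √(8K_p) = 7.8/(2·0.64) = 6.094, so K_p = 37.13/8 = 4.64.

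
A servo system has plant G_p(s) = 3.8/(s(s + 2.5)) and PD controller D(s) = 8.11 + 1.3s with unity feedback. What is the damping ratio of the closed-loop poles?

ζ = 0.67

Forward path: (8.11 + 1.3s)·3.8/(s(s+2.5)). The closed-loop characteristic equation is s² + (2.5 + 3.8·1.3)s + 3.8·8.11 = 0.
That is s² + 7.44s + 30.82 = 0, so ω_n = 5.551 rad/s and ζ = 7.44/(2·5.551) = 0.6701.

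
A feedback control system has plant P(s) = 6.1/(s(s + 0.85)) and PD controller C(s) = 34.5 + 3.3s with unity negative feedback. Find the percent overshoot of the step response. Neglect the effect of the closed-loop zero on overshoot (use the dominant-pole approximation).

3.73%

Forward path: (34.5 + 3.3s)·6.1/(s(s+0.85)). The closed-loop characteristic equation is s² + (0.85 + 6.1·3.3)s + 6.1·34.5 = 0.
That is s² + 20.98s + 210.4 = 0, so ω_n = 14.51 rad/s and ζ = 20.98/(2·14.51) = 0.7231.
%OS = 100·exp(−πζ/√(1−ζ²)) = 3.73%.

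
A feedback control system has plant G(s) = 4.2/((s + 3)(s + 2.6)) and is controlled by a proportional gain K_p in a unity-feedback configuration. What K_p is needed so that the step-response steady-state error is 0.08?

The loop is type 0, so e_ss(step) = 1/(1 + K_pos) with K_pos = K_p·G(0).
G(0) = 0.5385. Require 1/(1 + K_p·0.5385) = 0.08, so 1 + 0.5385·K_p = 12.5.
K_p = (12.5 − 1)/0.5385 = 21.4.

K_p = 21.4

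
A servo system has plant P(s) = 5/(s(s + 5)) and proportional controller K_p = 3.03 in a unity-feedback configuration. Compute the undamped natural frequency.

With unity feedback the closed-loop characteristic equation is s² + 5s + 3.03·5 = s² + 5s + 15.15 = 0.
Matching s² + 2ζω_n s + ω_n²: ω_n = √15.15 = 3.892 rad/s and 2ζω_n = 5, so ζ = 5/(2·3.892) = 0.642.

ω_n = 3.89 rad/s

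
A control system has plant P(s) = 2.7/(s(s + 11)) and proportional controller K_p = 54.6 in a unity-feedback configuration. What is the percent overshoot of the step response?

20.3%

Closed-loop characteristic equation: s² + 11s + 147.4 = 0, so ω_n = 12.14 rad/s and ζ = 11/(2·12.14) = 0.453.
%OS = 100·exp(−πζ/√(1−ζ²)) = 100·exp(−π·0.453/√0.7948) = 20.3%.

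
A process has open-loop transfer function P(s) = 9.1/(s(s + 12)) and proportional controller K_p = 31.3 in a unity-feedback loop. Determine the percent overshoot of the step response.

Closed-loop characteristic equation: s² + 12s + 284.8 = 0, so ω_n = 16.88 rad/s and ζ = 12/(2·16.88) = 0.3555.
%OS = 100·exp(−πζ/√(1−ζ²)) = 100·exp(−π·0.3555/√0.8736) = 30.3%.

30.3%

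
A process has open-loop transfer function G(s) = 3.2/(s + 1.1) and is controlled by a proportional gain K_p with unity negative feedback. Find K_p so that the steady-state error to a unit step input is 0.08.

Steady-state error for a unit step on this type-0 loop is 1/(1 + K_p·G(0)).
G(0) = 2.909. Require 1/(1 + K_p·2.909) = 0.08, so 1 + 2.909·K_p = 12.5.
K_p = (12.5 − 1)/2.909 = 3.95.

K_p = 3.95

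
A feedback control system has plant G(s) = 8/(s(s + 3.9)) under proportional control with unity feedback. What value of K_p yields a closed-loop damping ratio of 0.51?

K_p = 1.83

Closed-loop characteristic equation: s² + 3.9s + K_p·8 = 0.
So ω_n = √(8K_p) and 2ζω_n = 3.9, giving ζ = 3.9/(2√(8K_p)).
Setting ζ = 0.51: √(8K_p) = 3.9/(2·0.51) = 3.824, so K_p = 14.62/8 = 1.83.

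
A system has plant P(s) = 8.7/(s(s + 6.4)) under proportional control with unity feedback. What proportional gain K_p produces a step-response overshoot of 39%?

From %OS = 100·exp(−πζ/√(1−ζ²)) = 39%, ζ = −ln(0.39)/√(π²+ln²(0.39)) = 0.2871.
Characteristic equation s² + 6.4s + 8.7K_p = 0 gives ζ = 6.4/(2√(8.7K_p)).
Setting ζ = 0.2871: √(8.7K_p) = 6.4/(2·0.2871) = 11.15, so K_p = 124.2/8.7 = 14.3.

K_p = 14.3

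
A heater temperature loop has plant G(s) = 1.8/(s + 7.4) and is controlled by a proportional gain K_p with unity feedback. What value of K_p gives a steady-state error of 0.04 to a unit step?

K_p = 98.7

Steady-state error for a unit step on this type-0 loop is 1/(1 + K_p·G(0)).
G(0) = 0.2432. Require 1/(1 + K_p·0.2432) = 0.04, so 1 + 0.2432·K_p = 25.
K_p = (25 − 1)/0.2432 = 98.7.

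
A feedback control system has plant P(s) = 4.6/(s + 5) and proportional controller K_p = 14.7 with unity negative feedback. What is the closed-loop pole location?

s = -72.62

Closed-loop transfer function: T(s) = K_p·P(s)/(1 + K_p·P(s)) = 67.62/(s + 5 + 67.62) = 67.62/(s + 72.62).
The closed-loop pole is at s = −72.62.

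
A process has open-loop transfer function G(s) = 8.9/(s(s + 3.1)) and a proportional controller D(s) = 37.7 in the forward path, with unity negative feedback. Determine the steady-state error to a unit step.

0

The open loop D(s)G(s) has a pole at the origin (type 1), so the static position error constant is infinite and e_ss = 1/(1+∞) = 0.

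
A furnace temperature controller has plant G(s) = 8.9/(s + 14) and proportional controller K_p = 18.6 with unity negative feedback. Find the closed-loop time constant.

τ = 0.00557 s

Closed-loop transfer function: T(s) = K_p·G(s)/(1 + K_p·G(s)) = 165.5/(s + 14 + 165.5) = 165.5/(s + 179.5).
Time constant τ = 1/179.5 = 0.00557 s.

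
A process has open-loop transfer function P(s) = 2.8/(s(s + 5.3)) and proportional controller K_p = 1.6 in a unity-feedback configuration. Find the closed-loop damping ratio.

ζ = 1.25

The closed-loop denominator is s(s+5.3) + 1.6·2.8 = s² + 5.3s + 4.48.
So ω_n² = 4.48 ⇒ ω_n = 2.117 rad/s, and ζ = 5.3/(2ω_n) = 1.25.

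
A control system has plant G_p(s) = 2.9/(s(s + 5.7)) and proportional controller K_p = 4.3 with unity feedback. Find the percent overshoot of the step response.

From 1 + K_pG_p(s) = 0: s² + 5.7s + 12.47 = 0 ⇒ ω_n = 3.531, ζ = 0.8071.
%OS = 100·exp(−πζ/√(1−ζ²)) = 100·exp(−π·0.8071/√0.3486) = 1.36%.

1.36%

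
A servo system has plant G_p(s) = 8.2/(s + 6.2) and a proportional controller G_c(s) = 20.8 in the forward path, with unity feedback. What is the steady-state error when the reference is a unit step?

The loop is type 0. Static position error constant K_pos = G_c(0)·G_p(0) = 20.8·1.323 = 27.51.
Steady-state error to a unit step: e_ss = 1/(1+K_pos) = 1/28.51 = 0.0351.

0.0351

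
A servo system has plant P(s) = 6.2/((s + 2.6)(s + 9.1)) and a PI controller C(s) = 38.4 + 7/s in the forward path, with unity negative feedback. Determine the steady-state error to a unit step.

The open loop C(s)P(s) has a pole at the origin (type 1), so the static position error constant is infinite and e_ss = 1/(1+∞) = 0.

0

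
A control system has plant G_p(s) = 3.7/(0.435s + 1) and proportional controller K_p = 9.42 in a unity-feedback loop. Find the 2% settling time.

T_s ≈ 0.0485 s

Closed loop: T(s) = K_p·G_p/(1+K_p·G_p) = 34.85/(0.435s + 1 + 34.85), with pole at s = −(1 + 34.85)/0.435 = −82.42.
τ = 1/82.42 = 0.01213 s, so 2% settling time ≈ 4τ = 0.0485 s.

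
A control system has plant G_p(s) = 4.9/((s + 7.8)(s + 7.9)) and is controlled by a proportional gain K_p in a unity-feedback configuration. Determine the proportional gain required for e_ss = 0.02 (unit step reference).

K_p = 616

The loop is type 0, so e_ss(step) = 1/(1 + K_pos) with K_pos = K_p·G_p(0).
G_p(0) = 0.07952. Require 1/(1 + K_p·0.07952) = 0.02, so 1 + 0.07952·K_p = 50.
K_p = (50 − 1)/0.07952 = 616.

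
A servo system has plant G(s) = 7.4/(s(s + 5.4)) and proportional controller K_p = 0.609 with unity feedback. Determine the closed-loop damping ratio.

ζ = 1.27

1 + K_p·G(s) = 0 gives s² + 5.4s + 4.507 = 0.
So ω_n² = 4.507 ⇒ ω_n = 2.123 rad/s, and ζ = 5.4/(2ω_n) = 1.27.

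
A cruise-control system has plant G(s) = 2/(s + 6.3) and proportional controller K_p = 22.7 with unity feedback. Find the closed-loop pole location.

Closed-loop transfer function: T(s) = K_p·G(s)/(1 + K_p·G(s)) = 45.4/(s + 6.3 + 45.4) = 45.4/(s + 51.7).
The closed-loop pole is at s = −51.7.

s = -51.7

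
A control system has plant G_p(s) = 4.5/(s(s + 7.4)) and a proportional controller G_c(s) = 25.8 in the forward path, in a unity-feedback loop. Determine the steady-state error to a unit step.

The open loop G_c(s)G_p(s) has a pole at the origin (type 1), so the static position error constant is infinite and e_ss = 1/(1+∞) = 0.

0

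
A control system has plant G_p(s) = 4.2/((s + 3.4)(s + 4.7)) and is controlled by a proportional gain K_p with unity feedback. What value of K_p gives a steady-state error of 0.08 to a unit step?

For a type-0 loop with proportional control, e_ss = 1/(1 + K_p·G_p(0)).
G_p(0) = 0.2628. Require 1/(1 + K_p·0.2628) = 0.08, so 1 + 0.2628·K_p = 12.5.
K_p = (12.5 − 1)/0.2628 = 43.8.

K_p = 43.8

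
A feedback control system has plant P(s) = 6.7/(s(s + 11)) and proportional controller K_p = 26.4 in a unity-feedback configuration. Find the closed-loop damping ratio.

ζ = 0.414

1 + K_p·P(s) = 0 gives s² + 11s + 176.9 = 0.
Matching s² + 2ζω_n s + ω_n²: ω_n = √176.9 = 13.3 rad/s and 2ζω_n = 11, so ζ = 11/(2·13.3) = 0.414.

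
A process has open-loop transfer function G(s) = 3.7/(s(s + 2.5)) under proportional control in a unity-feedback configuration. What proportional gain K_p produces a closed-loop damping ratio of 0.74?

K_p = 0.771

Closed-loop characteristic equation: s² + 2.5s + K_p·3.7 = 0.
So ω_n = √(3.7K_p) and 2ζω_n = 2.5, giving ζ = 2.5/(2√(3.7K_p)).
Setting ζ = 0.74: √(3.7K_p) = 2.5/(2·0.74) = 1.689, so K_p = 2.853/3.7 = 0.771.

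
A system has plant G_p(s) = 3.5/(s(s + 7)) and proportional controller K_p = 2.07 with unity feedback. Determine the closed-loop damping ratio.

ζ = 1.3

With unity feedback the closed-loop characteristic equation is s² + 7s + 2.07·3.5 = s² + 7s + 7.245 = 0.
Matching s² + 2ζω_n s + ω_n²: ω_n = √7.245 = 2.692 rad/s and 2ζω_n = 7, so ζ = 7/(2·2.692) = 1.3.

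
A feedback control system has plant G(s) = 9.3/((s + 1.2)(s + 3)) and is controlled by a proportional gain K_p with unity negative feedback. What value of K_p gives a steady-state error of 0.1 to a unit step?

The loop is type 0, so e_ss(step) = 1/(1 + K_pos) with K_pos = K_p·G(0).
G(0) = 2.583. Require 1/(1 + K_p·2.583) = 0.1, so 1 + 2.583·K_p = 10.
K_p = (10 − 1)/2.583 = 3.48.

K_p = 3.48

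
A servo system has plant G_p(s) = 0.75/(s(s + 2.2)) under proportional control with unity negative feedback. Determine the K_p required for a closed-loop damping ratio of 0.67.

K_p = 3.59

Closed-loop characteristic equation: s² + 2.2s + K_p·0.75 = 0.
So ω_n = √(0.75K_p) and 2ζω_n = 2.2, giving ζ = 2.2/(2√(0.75K_p)).
Setting ζ = 0.67: √(0.75K_p) = 2.2/(2·0.67) = 1.642, so K_p = 2.695/0.75 = 3.59.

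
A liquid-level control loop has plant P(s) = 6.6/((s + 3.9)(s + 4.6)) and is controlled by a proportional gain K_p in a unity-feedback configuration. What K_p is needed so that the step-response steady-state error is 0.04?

K_p = 65.2

Steady-state error for a unit step on this type-0 loop is 1/(1 + K_p·P(0)).
P(0) = 0.3679. Require 1/(1 + K_p·0.3679) = 0.04, so 1 + 0.3679·K_p = 25.
K_p = (25 − 1)/0.3679 = 65.2.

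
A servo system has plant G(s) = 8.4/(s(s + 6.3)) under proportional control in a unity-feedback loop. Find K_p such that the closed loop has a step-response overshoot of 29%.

K_p = 8.79

From %OS = 100·exp(−πζ/√(1−ζ²)) = 29%, ζ = −ln(0.29)/√(π²+ln²(0.29)) = 0.3666.
Characteristic equation s² + 6.3s + 8.4K_p = 0 gives ζ = 6.3/(2√(8.4K_p)).
Setting ζ = 0.3666: √(8.4K_p) = 6.3/(2·0.3666) = 8.593, so K_p = 73.83/8.4 = 8.79.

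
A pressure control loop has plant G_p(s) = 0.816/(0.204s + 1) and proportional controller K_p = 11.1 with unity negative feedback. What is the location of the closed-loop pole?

s = -49.3

Closed loop: T(s) = K_p·G_p/(1+K_p·G_p) = 9.058/(0.204s + 1 + 9.058), with pole at s = −(1 + 9.058)/0.204 = −49.3.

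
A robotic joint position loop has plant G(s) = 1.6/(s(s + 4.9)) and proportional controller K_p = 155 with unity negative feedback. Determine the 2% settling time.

Closed-loop characteristic equation: s² + 4.9s + 248 = 0, so ω_n = 15.75 rad/s and ζ = 4.9/(2·15.75) = 0.1556.
2% settling time T_s ≈ 4/(ζω_n) = 4/2.45 = 1.63 s.

T_s ≈ 1.63 s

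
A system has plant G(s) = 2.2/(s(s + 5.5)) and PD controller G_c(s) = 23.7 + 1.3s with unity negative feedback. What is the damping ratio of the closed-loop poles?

ζ = 0.579

Forward path: (23.7 + 1.3s)·2.2/(s(s+5.5)). The closed-loop characteristic equation is s² + (5.5 + 2.2·1.3)s + 2.2·23.7 = 0.
That is s² + 8.36s + 52.14 = 0, so ω_n = 7.221 rad/s and ζ = 8.36/(2·7.221) = 0.5789.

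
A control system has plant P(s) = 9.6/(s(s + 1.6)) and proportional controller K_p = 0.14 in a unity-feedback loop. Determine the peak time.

The closed-loop denominator s² + 1.6s + 1.344 gives ω_n = √1.344 = 1.159 and ζ = 1.6/(2ω_n) = 0.6901.
Damped frequency ω_d = ω_n√(1−ζ²) = 0.839 rad/s, so peak time T_p = π/ω_d = 3.74 s.

T_p = 3.74 s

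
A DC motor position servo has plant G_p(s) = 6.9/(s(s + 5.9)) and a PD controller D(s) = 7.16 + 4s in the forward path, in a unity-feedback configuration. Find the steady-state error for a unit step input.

The open loop D(s)G_p(s) has a pole at the origin (type 1), so the static position error constant is infinite and e_ss = 1/(1+∞) = 0.

0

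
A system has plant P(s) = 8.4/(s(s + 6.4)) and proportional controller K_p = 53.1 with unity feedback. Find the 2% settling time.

The closed-loop denominator s² + 6.4s + 446 gives ω_n = √446 = 21.12 and ζ = 6.4/(2ω_n) = 0.1515.
2% settling time T_s ≈ 4/(ζω_n) = 4/3.2 = 1.25 s.

T_s ≈ 1.25 s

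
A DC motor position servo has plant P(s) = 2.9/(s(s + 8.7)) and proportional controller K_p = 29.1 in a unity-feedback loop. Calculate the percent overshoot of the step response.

Closed-loop characteristic equation: s² + 8.7s + 84.39 = 0, so ω_n = 9.186 rad/s and ζ = 8.7/(2·9.186) = 0.4735.
%OS = 100·exp(−πζ/√(1−ζ²)) = 100·exp(−π·0.4735/√0.7758) = 18.5%.

18.5%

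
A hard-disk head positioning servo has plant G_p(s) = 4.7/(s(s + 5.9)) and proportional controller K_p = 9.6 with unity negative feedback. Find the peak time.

From 1 + K_pG_p(s) = 0: s² + 5.9s + 45.12 = 0 ⇒ ω_n = 6.717, ζ = 0.4392.
Damped frequency ω_d = ω_n√(1−ζ²) = 6.035 rad/s, so peak time T_p = π/ω_d = 0.521 s.

T_p = 0.521 s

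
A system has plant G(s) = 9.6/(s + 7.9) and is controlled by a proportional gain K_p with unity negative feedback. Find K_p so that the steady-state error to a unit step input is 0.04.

K_p = 19.8

For a type-0 loop with proportional control, e_ss = 1/(1 + K_p·G(0)).
G(0) = 1.215. Require 1/(1 + K_p·1.215) = 0.04, so 1 + 1.215·K_p = 25.
K_p = (25 − 1)/1.215 = 19.8.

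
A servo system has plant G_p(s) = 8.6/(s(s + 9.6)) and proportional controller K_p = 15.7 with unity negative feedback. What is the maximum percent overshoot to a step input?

Closed-loop characteristic equation: s² + 9.6s + 135 = 0, so ω_n = 11.62 rad/s and ζ = 9.6/(2·11.62) = 0.4131.
%OS = 100·exp(−πζ/√(1−ζ²)) = 100·exp(−π·0.4131/√0.8294) = 24.1%.

24.1%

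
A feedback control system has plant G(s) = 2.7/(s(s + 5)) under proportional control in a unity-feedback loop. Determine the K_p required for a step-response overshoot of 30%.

K_p = 18.1

From %OS = 100·exp(−πζ/√(1−ζ²)) = 30%, ζ = −ln(0.3)/√(π²+ln²(0.3)) = 0.3579.
Characteristic equation s² + 5s + 2.7K_p = 0 gives ζ = 5/(2√(2.7K_p)).
Setting ζ = 0.3579: √(2.7K_p) = 5/(2·0.3579) = 6.986, so K_p = 48.8/2.7 = 18.1.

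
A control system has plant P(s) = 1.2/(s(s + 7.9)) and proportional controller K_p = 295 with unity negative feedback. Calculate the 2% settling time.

T_s ≈ 1.01 s

The closed-loop denominator s² + 7.9s + 354 gives ω_n = √354 = 18.81 and ζ = 7.9/(2ω_n) = 0.2099.
2% settling time T_s ≈ 4/(ζω_n) = 4/3.95 = 1.01 s.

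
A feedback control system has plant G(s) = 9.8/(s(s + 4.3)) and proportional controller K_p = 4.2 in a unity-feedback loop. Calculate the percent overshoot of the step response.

32.7%

The closed-loop denominator s² + 4.3s + 41.16 gives ω_n = √41.16 = 6.416 and ζ = 4.3/(2ω_n) = 0.3351.
%OS = 100·exp(−πζ/√(1−ζ²)) = 100·exp(−π·0.3351/√0.8877) = 32.7%.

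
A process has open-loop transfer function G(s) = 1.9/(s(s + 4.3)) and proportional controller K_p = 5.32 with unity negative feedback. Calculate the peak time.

T_p = 1.34 s

Closed-loop characteristic equation: s² + 4.3s + 10.11 = 0, so ω_n = 3.179 rad/s and ζ = 4.3/(2·3.179) = 0.6762.
Damped frequency ω_d = ω_n√(1−ζ²) = 2.342 rad/s, so peak time T_p = π/ω_d = 1.34 s.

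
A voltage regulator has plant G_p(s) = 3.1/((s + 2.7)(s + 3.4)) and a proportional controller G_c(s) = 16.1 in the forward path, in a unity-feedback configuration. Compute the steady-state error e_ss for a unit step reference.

The loop is type 0. Static position error constant K_pos = G_c(0)·G_p(0) = 16.1·0.3377 = 5.437.
Steady-state error to a unit step: e_ss = 1/(1+K_pos) = 1/6.437 = 0.155.

0.155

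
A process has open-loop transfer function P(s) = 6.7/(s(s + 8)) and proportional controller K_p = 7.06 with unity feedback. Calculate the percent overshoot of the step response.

10.6%

From 1 + K_pP(s) = 0: s² + 8s + 47.3 = 0 ⇒ ω_n = 6.878, ζ = 0.5816.
%OS = 100·exp(−πζ/√(1−ζ²)) = 100·exp(−π·0.5816/√0.6617) = 10.6%.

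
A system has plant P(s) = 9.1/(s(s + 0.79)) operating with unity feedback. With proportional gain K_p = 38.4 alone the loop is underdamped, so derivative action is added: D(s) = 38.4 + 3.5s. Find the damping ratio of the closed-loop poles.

ζ = 0.873

Forward path: (38.4 + 3.5s)·9.1/(s(s+0.79)). The closed-loop characteristic equation is s² + (0.79 + 9.1·3.5)s + 9.1·38.4 = 0.
That is s² + 32.64s + 349.4 = 0, so ω_n = 18.69 rad/s and ζ = 32.64/(2·18.69) = 0.873.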